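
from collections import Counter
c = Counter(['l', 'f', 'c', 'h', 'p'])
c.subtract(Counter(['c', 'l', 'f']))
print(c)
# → Counter({'h': 1, 'p': 1, 'l': 0, 'f': 0, 'c': 0})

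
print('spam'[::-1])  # maps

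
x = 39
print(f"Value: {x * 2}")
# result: Value: 78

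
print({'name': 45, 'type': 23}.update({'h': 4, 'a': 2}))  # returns None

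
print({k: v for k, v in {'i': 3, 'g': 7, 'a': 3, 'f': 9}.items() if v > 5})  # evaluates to {'g': 7, 'f': 9}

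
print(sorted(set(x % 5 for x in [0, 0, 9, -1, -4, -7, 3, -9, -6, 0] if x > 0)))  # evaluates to [3, 4]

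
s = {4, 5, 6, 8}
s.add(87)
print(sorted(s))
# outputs [4, 5, 6, 8, 87]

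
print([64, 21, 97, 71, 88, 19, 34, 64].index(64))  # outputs 0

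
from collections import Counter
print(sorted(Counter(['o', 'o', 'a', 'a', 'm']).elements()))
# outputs ['a', 'a', 'm', 'o', 'o']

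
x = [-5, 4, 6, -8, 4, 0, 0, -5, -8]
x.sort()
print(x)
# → [-8, -8, -5, -5, 0, 0, 4, 4, 6]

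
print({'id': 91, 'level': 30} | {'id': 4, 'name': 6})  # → {'id': 4, 'level': 30, 'name': 6}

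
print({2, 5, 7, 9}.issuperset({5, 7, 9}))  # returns True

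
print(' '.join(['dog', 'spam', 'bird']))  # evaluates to dog spam bird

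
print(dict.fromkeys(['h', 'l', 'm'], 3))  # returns {'h': 3, 'l': 3, 'm': 3}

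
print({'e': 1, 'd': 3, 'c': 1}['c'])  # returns 1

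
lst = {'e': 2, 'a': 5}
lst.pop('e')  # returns 2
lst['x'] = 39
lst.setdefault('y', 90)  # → 90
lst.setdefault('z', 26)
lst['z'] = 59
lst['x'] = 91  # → {'a': 5, 'x': 91, 'y': 90, 'z': 59}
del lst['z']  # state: {'a': 5, 'x': 91, 'y': 90}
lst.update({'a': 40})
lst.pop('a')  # 40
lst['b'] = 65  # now {'x': 91, 'y': 90, 'b': 65}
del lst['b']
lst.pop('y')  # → 90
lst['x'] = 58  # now {'x': 58}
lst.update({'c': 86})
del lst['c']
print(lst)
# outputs {'x': 58}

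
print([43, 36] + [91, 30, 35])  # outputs [43, 36, 91, 30, 35]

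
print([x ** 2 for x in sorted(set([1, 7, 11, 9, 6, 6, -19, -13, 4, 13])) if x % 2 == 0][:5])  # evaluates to [16, 36]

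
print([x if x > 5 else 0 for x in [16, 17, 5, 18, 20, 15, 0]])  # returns [16, 17, 0, 18, 20, 15, 0]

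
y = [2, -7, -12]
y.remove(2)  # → [-7, -12]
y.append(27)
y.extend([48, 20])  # [-7, -12, 27, 48, 20]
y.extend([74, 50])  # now [-7, -12, 27, 48, 20, 74, 50]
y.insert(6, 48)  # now [-7, -12, 27, 48, 20, 74, 48, 50]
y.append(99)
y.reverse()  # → [99, 50, 48, 74, 20, 48, 27, -12, -7]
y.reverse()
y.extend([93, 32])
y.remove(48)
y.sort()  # [-12, -7, 20, 27, 32, 48, 50, 74, 93, 99]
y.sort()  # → [-12, -7, 20, 27, 32, 48, 50, 74, 93, 99]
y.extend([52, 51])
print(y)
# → [-12, -7, 20, 27, 32, 48, 50, 74, 93, 99, 52, 51]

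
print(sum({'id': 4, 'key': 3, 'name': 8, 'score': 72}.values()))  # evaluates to 87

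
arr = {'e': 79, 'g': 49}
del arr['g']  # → {'e': 79}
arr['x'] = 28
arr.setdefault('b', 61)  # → 61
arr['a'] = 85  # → {'e': 79, 'x': 28, 'b': 61, 'a': 85}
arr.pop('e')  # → 79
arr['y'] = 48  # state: {'x': 28, 'b': 61, 'a': 85, 'y': 48}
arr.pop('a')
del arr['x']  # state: {'b': 61, 'y': 48}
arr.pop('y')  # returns 48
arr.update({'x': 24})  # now {'b': 61, 'x': 24}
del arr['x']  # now {'b': 61}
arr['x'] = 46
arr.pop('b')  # 61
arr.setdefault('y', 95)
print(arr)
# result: {'x': 46, 'y': 95}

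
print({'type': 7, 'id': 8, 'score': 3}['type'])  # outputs 7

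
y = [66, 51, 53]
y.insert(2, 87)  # [66, 51, 87, 53]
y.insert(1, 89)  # [66, 89, 51, 87, 53]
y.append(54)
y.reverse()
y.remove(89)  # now [54, 53, 87, 51, 66]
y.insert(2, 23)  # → [54, 53, 23, 87, 51, 66]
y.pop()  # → 66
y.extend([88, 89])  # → [54, 53, 23, 87, 51, 88, 89]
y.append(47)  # [54, 53, 23, 87, 51, 88, 89, 47]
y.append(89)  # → [54, 53, 23, 87, 51, 88, 89, 47, 89]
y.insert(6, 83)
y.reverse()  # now [89, 47, 89, 83, 88, 51, 87, 23, 53, 54]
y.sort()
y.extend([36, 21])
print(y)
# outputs [23, 47, 51, 53, 54, 83, 87, 88, 89, 89, 36, 21]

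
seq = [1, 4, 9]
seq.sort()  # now [1, 4, 9]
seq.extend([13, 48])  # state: [1, 4, 9, 13, 48]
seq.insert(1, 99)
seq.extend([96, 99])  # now [1, 99, 4, 9, 13, 48, 96, 99]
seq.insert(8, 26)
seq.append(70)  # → [1, 99, 4, 9, 13, 48, 96, 99, 26, 70]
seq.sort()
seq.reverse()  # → [99, 99, 96, 70, 48, 26, 13, 9, 4, 1]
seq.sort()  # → [1, 4, 9, 13, 26, 48, 70, 96, 99, 99]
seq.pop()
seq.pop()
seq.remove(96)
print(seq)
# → [1, 4, 9, 13, 26, 48, 70]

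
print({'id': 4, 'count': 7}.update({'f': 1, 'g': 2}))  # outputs None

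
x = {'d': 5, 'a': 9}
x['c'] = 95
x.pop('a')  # 9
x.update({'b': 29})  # {'d': 5, 'c': 95, 'b': 29}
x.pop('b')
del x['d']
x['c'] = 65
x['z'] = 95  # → {'c': 65, 'z': 95}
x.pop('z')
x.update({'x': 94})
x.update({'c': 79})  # {'c': 79, 'x': 94}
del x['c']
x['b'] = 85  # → {'x': 94, 'b': 85}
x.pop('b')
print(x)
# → {'x': 94}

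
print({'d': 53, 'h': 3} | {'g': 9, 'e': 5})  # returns {'d': 53, 'h': 3, 'g': 9, 'e': 5}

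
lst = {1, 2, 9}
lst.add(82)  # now {1, 2, 9, 82}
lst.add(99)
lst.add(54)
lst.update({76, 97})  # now {1, 2, 9, 54, 76, 82, 97, 99}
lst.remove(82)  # {1, 2, 9, 54, 76, 97, 99}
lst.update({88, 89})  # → {1, 2, 9, 54, 76, 88, 89, 97, 99}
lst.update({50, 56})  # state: {1, 2, 9, 50, 54, 56, 76, 88, 89, 97, 99}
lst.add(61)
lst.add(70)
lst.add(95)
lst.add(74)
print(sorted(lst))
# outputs [1, 2, 9, 50, 54, 56, 61, 70, 74, 76, 88, 89, 95, 97, 99]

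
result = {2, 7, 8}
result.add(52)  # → {2, 7, 8, 52}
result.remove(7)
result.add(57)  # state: {2, 8, 52, 57}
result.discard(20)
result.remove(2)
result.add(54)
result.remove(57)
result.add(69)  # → {8, 52, 54, 69}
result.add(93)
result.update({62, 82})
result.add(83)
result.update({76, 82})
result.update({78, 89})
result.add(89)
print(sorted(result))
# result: [8, 52, 54, 62, 69, 76, 78, 82, 83, 89, 93]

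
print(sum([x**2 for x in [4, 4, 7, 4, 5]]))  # 122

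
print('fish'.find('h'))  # 3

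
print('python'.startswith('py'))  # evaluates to True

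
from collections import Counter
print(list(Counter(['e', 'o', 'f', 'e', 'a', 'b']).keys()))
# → ['e', 'o', 'f', 'a', 'b']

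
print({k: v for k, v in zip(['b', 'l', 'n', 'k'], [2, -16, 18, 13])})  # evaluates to {'b': 2, 'l': -16, 'n': 18, 'k': 13}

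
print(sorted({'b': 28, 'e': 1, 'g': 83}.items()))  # [('b', 28), ('e', 1), ('g', 83)]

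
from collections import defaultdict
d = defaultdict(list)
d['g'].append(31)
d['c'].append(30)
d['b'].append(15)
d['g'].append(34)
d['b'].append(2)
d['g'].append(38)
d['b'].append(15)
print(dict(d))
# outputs {'g': [31, 34, 38], 'c': [30], 'b': [15, 2, 15]}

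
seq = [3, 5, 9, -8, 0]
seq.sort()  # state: [-8, 0, 3, 5, 9]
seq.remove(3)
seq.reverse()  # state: [9, 5, 0, -8]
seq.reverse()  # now [-8, 0, 5, 9]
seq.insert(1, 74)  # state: [-8, 74, 0, 5, 9]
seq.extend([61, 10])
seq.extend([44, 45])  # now [-8, 74, 0, 5, 9, 61, 10, 44, 45]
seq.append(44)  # [-8, 74, 0, 5, 9, 61, 10, 44, 45, 44]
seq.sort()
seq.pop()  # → 74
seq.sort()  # [-8, 0, 5, 9, 10, 44, 44, 45, 61]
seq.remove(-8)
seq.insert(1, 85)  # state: [0, 85, 5, 9, 10, 44, 44, 45, 61]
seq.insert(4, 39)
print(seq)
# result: [0, 85, 5, 9, 39, 10, 44, 44, 45, 61]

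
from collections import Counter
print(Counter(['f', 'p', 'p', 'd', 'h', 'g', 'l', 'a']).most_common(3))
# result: [('p', 2), ('f', 1), ('d', 1)]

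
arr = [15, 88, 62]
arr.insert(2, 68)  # [15, 88, 68, 62]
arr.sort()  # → [15, 62, 68, 88]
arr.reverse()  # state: [88, 68, 62, 15]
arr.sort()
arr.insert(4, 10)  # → [15, 62, 68, 88, 10]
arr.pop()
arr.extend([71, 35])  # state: [15, 62, 68, 88, 71, 35]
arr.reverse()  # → [35, 71, 88, 68, 62, 15]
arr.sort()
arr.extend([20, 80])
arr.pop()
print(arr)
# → [15, 35, 62, 68, 71, 88, 20]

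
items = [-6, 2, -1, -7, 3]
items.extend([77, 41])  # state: [-6, 2, -1, -7, 3, 77, 41]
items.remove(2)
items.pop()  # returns 41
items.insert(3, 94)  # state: [-6, -1, -7, 94, 3, 77]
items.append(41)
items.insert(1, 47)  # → [-6, 47, -1, -7, 94, 3, 77, 41]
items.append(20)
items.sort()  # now [-7, -6, -1, 3, 20, 41, 47, 77, 94]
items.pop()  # 94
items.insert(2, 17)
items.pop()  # 77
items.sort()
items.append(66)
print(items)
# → [-7, -6, -1, 3, 17, 20, 41, 47, 66]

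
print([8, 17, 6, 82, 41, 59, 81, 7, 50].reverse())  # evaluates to None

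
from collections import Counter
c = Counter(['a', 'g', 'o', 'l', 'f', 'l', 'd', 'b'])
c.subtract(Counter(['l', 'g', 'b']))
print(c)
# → Counter({'a': 1, 'o': 1, 'l': 1, 'f': 1, 'd': 1, 'g': 0, 'b': 0})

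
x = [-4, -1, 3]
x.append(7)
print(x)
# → [-4, -1, 3, 7]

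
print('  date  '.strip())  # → date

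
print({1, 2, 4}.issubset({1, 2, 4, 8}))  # True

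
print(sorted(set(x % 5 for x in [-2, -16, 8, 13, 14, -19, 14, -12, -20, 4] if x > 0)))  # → [3, 4]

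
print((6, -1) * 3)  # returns (6, -1, 6, -1, 6, -1)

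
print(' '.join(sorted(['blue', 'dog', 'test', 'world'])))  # blue dog test world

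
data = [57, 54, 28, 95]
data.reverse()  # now [95, 28, 54, 57]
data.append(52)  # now [95, 28, 54, 57, 52]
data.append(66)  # [95, 28, 54, 57, 52, 66]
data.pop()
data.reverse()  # [52, 57, 54, 28, 95]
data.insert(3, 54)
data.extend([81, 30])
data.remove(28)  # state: [52, 57, 54, 54, 95, 81, 30]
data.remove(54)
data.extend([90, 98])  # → [52, 57, 54, 95, 81, 30, 90, 98]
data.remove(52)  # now [57, 54, 95, 81, 30, 90, 98]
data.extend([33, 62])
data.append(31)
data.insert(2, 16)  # [57, 54, 16, 95, 81, 30, 90, 98, 33, 62, 31]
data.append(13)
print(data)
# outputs [57, 54, 16, 95, 81, 30, 90, 98, 33, 62, 31, 13]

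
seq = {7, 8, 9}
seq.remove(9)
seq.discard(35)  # {7, 8}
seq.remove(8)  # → {7}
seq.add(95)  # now {7, 95}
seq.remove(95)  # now {7}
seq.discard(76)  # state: {7}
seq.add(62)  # {7, 62}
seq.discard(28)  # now {7, 62}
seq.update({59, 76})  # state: {7, 59, 62, 76}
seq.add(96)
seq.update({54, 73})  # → {7, 54, 59, 62, 73, 76, 96}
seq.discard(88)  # {7, 54, 59, 62, 73, 76, 96}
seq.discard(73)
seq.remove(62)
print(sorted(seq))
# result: [7, 54, 59, 76, 96]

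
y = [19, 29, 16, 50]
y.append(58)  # [19, 29, 16, 50, 58]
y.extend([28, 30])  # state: [19, 29, 16, 50, 58, 28, 30]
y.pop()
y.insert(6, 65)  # [19, 29, 16, 50, 58, 28, 65]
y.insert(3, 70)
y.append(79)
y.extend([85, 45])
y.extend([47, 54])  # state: [19, 29, 16, 70, 50, 58, 28, 65, 79, 85, 45, 47, 54]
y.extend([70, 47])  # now [19, 29, 16, 70, 50, 58, 28, 65, 79, 85, 45, 47, 54, 70, 47]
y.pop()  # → 47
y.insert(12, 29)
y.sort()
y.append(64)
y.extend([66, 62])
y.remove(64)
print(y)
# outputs [16, 19, 28, 29, 29, 45, 47, 50, 54, 58, 65, 70, 70, 79, 85, 66, 62]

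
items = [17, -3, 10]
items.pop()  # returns 10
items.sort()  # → [-3, 17]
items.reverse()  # [17, -3]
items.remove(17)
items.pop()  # -3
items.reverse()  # []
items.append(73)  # [73]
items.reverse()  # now [73]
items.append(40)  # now [73, 40]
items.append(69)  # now [73, 40, 69]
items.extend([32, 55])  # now [73, 40, 69, 32, 55]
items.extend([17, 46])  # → [73, 40, 69, 32, 55, 17, 46]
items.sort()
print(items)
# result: [17, 32, 40, 46, 55, 69, 73]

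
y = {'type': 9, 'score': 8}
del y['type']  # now {'score': 8}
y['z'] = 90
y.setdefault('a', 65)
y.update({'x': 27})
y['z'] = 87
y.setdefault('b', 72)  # 72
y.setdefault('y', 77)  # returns 77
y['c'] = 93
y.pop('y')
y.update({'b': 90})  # {'score': 8, 'z': 87, 'a': 65, 'x': 27, 'b': 90, 'c': 93}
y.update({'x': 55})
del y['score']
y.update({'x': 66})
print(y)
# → {'z': 87, 'a': 65, 'x': 66, 'b': 90, 'c': 93}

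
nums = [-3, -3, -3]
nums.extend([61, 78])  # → [-3, -3, -3, 61, 78]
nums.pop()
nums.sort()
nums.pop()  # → 61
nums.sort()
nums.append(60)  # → [-3, -3, -3, 60]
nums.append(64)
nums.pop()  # 64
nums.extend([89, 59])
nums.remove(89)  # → [-3, -3, -3, 60, 59]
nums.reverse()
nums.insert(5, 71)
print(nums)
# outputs [59, 60, -3, -3, -3, 71]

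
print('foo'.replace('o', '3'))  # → f33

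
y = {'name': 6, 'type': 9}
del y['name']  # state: {'type': 9}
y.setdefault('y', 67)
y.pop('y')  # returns 67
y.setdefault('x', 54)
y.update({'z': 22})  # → {'type': 9, 'x': 54, 'z': 22}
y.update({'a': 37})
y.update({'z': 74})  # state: {'type': 9, 'x': 54, 'z': 74, 'a': 37}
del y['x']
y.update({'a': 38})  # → {'type': 9, 'z': 74, 'a': 38}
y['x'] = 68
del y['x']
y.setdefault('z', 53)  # 74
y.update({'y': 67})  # {'type': 9, 'z': 74, 'a': 38, 'y': 67}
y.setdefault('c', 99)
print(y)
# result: {'type': 9, 'z': 74, 'a': 38, 'y': 67, 'c': 99}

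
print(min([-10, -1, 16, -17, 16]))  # -17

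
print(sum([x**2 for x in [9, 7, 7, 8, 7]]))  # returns 292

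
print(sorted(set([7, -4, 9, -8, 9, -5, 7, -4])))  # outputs [-8, -5, -4, 7, 9]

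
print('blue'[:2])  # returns bl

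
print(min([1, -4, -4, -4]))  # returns -4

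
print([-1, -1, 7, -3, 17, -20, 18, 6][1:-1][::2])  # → [-1, -3, -20]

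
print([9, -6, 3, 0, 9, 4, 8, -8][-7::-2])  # [-6]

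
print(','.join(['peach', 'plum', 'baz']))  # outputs peach,plum,baz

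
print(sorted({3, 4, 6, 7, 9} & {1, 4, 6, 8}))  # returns [4, 6]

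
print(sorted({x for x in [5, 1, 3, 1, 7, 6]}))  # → [1, 3, 5, 6, 7]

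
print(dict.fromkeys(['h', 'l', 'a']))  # {'h': None, 'l': None, 'a': None}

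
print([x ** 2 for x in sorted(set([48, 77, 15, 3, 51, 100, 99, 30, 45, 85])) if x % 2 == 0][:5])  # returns [900, 2304, 10000]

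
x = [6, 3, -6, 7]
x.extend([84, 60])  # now [6, 3, -6, 7, 84, 60]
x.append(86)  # [6, 3, -6, 7, 84, 60, 86]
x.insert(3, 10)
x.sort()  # [-6, 3, 6, 7, 10, 60, 84, 86]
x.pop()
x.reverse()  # [84, 60, 10, 7, 6, 3, -6]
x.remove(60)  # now [84, 10, 7, 6, 3, -6]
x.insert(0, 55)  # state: [55, 84, 10, 7, 6, 3, -6]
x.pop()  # -6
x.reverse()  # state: [3, 6, 7, 10, 84, 55]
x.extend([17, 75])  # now [3, 6, 7, 10, 84, 55, 17, 75]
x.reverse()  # [75, 17, 55, 84, 10, 7, 6, 3]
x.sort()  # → [3, 6, 7, 10, 17, 55, 75, 84]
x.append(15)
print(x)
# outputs [3, 6, 7, 10, 17, 55, 75, 84, 15]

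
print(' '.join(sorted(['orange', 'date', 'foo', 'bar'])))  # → bar date foo orange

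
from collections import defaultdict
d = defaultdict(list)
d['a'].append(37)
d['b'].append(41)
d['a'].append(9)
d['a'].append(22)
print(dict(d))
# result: {'a': [37, 9, 22], 'b': [41]}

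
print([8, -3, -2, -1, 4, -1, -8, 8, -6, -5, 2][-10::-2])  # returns [-3]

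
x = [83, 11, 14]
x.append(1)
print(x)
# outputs [83, 11, 14, 1]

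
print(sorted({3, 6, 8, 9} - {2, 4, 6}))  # [3, 8, 9]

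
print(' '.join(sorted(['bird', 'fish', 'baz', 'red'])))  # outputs baz bird fish red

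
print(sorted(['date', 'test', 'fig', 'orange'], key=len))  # ['fig', 'date', 'test', 'orange']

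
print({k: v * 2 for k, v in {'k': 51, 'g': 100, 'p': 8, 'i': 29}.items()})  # {'k': 102, 'g': 200, 'p': 16, 'i': 58}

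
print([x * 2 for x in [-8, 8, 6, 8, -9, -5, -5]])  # [-16, 16, 12, 16, -18, -10, -10]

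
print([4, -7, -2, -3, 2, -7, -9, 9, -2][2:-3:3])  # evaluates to [-2, -7]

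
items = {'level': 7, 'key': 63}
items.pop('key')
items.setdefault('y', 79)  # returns 79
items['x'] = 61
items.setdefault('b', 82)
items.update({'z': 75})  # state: {'level': 7, 'y': 79, 'x': 61, 'b': 82, 'z': 75}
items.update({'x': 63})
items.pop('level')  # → 7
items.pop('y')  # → 79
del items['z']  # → {'x': 63, 'b': 82}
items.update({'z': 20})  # {'x': 63, 'b': 82, 'z': 20}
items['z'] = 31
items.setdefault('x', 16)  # 63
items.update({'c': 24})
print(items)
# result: {'x': 63, 'b': 82, 'z': 31, 'c': 24}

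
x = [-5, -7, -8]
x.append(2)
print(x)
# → [-5, -7, -8, 2]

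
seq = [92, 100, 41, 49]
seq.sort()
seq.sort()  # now [41, 49, 92, 100]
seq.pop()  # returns 100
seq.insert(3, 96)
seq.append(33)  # [41, 49, 92, 96, 33]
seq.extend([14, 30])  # [41, 49, 92, 96, 33, 14, 30]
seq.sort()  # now [14, 30, 33, 41, 49, 92, 96]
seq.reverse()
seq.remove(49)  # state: [96, 92, 41, 33, 30, 14]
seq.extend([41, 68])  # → [96, 92, 41, 33, 30, 14, 41, 68]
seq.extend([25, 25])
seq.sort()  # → [14, 25, 25, 30, 33, 41, 41, 68, 92, 96]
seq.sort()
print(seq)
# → [14, 25, 25, 30, 33, 41, 41, 68, 92, 96]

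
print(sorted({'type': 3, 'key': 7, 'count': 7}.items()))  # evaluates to [('count', 7), ('key', 7), ('type', 3)]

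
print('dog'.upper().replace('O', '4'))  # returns D4G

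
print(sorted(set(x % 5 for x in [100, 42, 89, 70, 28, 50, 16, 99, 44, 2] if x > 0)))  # [0, 1, 2, 3, 4]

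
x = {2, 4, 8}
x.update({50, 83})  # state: {2, 4, 8, 50, 83}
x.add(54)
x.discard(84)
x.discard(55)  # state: {2, 4, 8, 50, 54, 83}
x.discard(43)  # {2, 4, 8, 50, 54, 83}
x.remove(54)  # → {2, 4, 8, 50, 83}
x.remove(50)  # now {2, 4, 8, 83}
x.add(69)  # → {2, 4, 8, 69, 83}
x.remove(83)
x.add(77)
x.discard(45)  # {2, 4, 8, 69, 77}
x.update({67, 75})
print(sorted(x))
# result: [2, 4, 8, 67, 69, 75, 77]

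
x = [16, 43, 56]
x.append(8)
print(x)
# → [16, 43, 56, 8]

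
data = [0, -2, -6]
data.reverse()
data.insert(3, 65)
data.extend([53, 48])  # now [-6, -2, 0, 65, 53, 48]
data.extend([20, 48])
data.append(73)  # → [-6, -2, 0, 65, 53, 48, 20, 48, 73]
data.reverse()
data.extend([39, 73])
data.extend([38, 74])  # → [73, 48, 20, 48, 53, 65, 0, -2, -6, 39, 73, 38, 74]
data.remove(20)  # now [73, 48, 48, 53, 65, 0, -2, -6, 39, 73, 38, 74]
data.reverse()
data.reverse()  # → [73, 48, 48, 53, 65, 0, -2, -6, 39, 73, 38, 74]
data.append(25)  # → [73, 48, 48, 53, 65, 0, -2, -6, 39, 73, 38, 74, 25]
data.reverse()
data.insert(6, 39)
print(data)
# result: [25, 74, 38, 73, 39, -6, 39, -2, 0, 65, 53, 48, 48, 73]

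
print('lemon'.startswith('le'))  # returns True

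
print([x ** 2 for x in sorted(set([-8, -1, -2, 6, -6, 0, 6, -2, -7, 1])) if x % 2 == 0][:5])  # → [64, 36, 4, 0, 36]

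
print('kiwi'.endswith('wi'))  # True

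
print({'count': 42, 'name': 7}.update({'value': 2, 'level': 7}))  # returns None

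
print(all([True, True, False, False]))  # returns False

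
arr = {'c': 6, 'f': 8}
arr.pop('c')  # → 6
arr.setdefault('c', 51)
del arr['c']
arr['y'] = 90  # {'f': 8, 'y': 90}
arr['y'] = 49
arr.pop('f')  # 8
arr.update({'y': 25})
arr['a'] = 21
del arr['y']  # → {'a': 21}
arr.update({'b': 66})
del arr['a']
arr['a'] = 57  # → {'b': 66, 'a': 57}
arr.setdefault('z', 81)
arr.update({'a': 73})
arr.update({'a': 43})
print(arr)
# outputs {'b': 66, 'a': 43, 'z': 81}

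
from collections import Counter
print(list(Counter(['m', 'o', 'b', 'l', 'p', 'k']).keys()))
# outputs ['m', 'o', 'b', 'l', 'p', 'k']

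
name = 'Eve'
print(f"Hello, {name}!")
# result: Hello, Eve!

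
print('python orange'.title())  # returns Python Orange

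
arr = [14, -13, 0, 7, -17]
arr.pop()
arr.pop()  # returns 7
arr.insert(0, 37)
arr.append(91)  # [37, 14, -13, 0, 91]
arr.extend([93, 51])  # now [37, 14, -13, 0, 91, 93, 51]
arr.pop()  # 51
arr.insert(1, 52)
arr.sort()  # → [-13, 0, 14, 37, 52, 91, 93]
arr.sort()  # [-13, 0, 14, 37, 52, 91, 93]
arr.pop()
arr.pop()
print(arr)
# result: [-13, 0, 14, 37, 52]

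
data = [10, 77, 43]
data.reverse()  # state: [43, 77, 10]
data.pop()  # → 10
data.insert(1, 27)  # [43, 27, 77]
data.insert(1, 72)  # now [43, 72, 27, 77]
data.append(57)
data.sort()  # [27, 43, 57, 72, 77]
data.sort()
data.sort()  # [27, 43, 57, 72, 77]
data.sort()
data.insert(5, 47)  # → [27, 43, 57, 72, 77, 47]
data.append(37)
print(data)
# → [27, 43, 57, 72, 77, 47, 37]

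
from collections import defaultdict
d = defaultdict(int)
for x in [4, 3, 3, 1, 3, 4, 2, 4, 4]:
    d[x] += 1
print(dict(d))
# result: {4: 4, 3: 3, 1: 1, 2: 1}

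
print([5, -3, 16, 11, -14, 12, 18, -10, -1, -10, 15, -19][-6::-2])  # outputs [18, -14, 16, 5]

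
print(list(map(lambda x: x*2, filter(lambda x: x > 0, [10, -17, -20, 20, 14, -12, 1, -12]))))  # [20, 40, 28, 2]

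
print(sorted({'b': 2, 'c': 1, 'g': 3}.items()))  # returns [('b', 2), ('c', 1), ('g', 3)]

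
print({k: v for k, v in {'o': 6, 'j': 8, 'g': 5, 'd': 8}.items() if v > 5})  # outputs {'o': 6, 'j': 8, 'd': 8}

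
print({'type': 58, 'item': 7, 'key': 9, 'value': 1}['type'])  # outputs 58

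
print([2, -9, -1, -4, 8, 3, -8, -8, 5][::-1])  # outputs [5, -8, -8, 3, 8, -4, -1, -9, 2]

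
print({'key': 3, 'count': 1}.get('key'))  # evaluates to 3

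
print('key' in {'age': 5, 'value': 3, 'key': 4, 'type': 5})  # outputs True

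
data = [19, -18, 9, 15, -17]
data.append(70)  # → [19, -18, 9, 15, -17, 70]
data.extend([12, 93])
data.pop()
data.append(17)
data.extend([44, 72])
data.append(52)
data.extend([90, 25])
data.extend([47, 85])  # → [19, -18, 9, 15, -17, 70, 12, 17, 44, 72, 52, 90, 25, 47, 85]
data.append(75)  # [19, -18, 9, 15, -17, 70, 12, 17, 44, 72, 52, 90, 25, 47, 85, 75]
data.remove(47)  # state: [19, -18, 9, 15, -17, 70, 12, 17, 44, 72, 52, 90, 25, 85, 75]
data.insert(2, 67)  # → [19, -18, 67, 9, 15, -17, 70, 12, 17, 44, 72, 52, 90, 25, 85, 75]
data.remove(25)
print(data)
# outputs [19, -18, 67, 9, 15, -17, 70, 12, 17, 44, 72, 52, 90, 85, 75]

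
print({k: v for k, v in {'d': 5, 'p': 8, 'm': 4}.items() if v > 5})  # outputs {'p': 8}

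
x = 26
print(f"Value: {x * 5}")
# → Value: 130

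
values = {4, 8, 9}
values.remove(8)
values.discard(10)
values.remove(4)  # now {9}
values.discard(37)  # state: {9}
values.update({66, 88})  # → {9, 66, 88}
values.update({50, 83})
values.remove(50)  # {9, 66, 83, 88}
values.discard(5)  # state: {9, 66, 83, 88}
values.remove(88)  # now {9, 66, 83}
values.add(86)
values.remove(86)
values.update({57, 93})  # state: {9, 57, 66, 83, 93}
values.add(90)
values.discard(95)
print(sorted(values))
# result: [9, 57, 66, 83, 90, 93]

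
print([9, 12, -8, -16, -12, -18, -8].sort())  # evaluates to None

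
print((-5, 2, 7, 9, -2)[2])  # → 7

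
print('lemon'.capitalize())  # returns Lemon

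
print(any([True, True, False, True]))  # True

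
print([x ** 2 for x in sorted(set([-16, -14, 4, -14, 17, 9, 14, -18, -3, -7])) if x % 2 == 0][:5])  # [324, 256, 196, 16, 196]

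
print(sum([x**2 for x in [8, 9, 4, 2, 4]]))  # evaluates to 181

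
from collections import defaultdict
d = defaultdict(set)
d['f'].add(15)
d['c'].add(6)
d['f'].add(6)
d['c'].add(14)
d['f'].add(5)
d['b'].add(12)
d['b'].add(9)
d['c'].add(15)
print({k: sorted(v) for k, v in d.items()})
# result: {'f': [5, 6, 15], 'c': [6, 14, 15], 'b': [9, 12]}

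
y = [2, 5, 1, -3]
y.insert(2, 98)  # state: [2, 5, 98, 1, -3]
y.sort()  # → [-3, 1, 2, 5, 98]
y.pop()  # 98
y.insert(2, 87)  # [-3, 1, 87, 2, 5]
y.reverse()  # [5, 2, 87, 1, -3]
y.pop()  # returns -3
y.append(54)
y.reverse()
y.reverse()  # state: [5, 2, 87, 1, 54]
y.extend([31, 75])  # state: [5, 2, 87, 1, 54, 31, 75]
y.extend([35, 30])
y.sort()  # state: [1, 2, 5, 30, 31, 35, 54, 75, 87]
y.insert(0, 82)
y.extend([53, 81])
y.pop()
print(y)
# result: [82, 1, 2, 5, 30, 31, 35, 54, 75, 87, 53]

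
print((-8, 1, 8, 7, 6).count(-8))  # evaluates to 1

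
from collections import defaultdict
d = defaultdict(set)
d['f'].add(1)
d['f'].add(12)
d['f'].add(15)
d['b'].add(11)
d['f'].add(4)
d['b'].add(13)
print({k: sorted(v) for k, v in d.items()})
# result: {'f': [1, 4, 12, 15], 'b': [11, 13]}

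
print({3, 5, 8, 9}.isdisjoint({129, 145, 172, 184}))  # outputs True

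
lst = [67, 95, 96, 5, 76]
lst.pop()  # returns 76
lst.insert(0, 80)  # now [80, 67, 95, 96, 5]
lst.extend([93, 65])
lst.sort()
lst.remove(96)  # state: [5, 65, 67, 80, 93, 95]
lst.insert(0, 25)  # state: [25, 5, 65, 67, 80, 93, 95]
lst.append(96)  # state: [25, 5, 65, 67, 80, 93, 95, 96]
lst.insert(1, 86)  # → [25, 86, 5, 65, 67, 80, 93, 95, 96]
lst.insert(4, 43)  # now [25, 86, 5, 65, 43, 67, 80, 93, 95, 96]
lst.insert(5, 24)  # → [25, 86, 5, 65, 43, 24, 67, 80, 93, 95, 96]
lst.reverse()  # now [96, 95, 93, 80, 67, 24, 43, 65, 5, 86, 25]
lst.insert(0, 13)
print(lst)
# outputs [13, 96, 95, 93, 80, 67, 24, 43, 65, 5, 86, 25]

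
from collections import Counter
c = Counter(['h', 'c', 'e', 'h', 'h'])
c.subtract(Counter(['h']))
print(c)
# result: Counter({'h': 2, 'c': 1, 'e': 1})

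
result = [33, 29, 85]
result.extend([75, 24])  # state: [33, 29, 85, 75, 24]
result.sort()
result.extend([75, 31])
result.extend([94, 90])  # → [24, 29, 33, 75, 85, 75, 31, 94, 90]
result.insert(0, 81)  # [81, 24, 29, 33, 75, 85, 75, 31, 94, 90]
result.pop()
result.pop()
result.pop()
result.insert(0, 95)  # [95, 81, 24, 29, 33, 75, 85, 75]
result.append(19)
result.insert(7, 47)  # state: [95, 81, 24, 29, 33, 75, 85, 47, 75, 19]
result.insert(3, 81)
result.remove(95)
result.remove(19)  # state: [81, 24, 81, 29, 33, 75, 85, 47, 75]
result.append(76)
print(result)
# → [81, 24, 81, 29, 33, 75, 85, 47, 75, 76]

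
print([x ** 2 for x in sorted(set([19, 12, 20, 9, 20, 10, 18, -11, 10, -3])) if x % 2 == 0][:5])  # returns [100, 144, 324, 400]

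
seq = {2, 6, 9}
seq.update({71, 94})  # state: {2, 6, 9, 71, 94}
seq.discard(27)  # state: {2, 6, 9, 71, 94}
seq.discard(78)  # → {2, 6, 9, 71, 94}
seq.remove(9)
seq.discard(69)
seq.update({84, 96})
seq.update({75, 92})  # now {2, 6, 71, 75, 84, 92, 94, 96}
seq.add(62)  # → {2, 6, 62, 71, 75, 84, 92, 94, 96}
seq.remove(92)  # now {2, 6, 62, 71, 75, 84, 94, 96}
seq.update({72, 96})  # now {2, 6, 62, 71, 72, 75, 84, 94, 96}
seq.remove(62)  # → {2, 6, 71, 72, 75, 84, 94, 96}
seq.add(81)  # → {2, 6, 71, 72, 75, 81, 84, 94, 96}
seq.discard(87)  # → {2, 6, 71, 72, 75, 81, 84, 94, 96}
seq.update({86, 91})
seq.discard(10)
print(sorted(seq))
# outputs [2, 6, 71, 72, 75, 81, 84, 86, 91, 94, 96]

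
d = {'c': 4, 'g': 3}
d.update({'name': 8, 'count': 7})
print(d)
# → {'c': 4, 'g': 3, 'name': 8, 'count': 7}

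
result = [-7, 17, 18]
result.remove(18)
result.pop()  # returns 17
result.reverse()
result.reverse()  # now [-7]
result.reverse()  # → [-7]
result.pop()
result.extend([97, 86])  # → [97, 86]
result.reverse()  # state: [86, 97]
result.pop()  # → 97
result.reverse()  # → [86]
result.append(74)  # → [86, 74]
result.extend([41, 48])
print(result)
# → [86, 74, 41, 48]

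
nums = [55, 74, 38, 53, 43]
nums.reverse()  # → [43, 53, 38, 74, 55]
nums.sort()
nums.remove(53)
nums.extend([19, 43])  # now [38, 43, 55, 74, 19, 43]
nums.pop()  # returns 43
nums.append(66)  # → [38, 43, 55, 74, 19, 66]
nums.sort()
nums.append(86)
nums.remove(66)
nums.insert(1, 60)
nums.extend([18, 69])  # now [19, 60, 38, 43, 55, 74, 86, 18, 69]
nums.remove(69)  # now [19, 60, 38, 43, 55, 74, 86, 18]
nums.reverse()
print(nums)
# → [18, 86, 74, 55, 43, 38, 60, 19]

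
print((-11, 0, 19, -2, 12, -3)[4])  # 12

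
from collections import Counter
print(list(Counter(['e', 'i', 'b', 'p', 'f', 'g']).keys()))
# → ['e', 'i', 'b', 'p', 'f', 'g']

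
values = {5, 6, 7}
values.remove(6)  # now {5, 7}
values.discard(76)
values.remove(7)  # {5}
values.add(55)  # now {5, 55}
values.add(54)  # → {5, 54, 55}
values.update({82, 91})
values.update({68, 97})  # {5, 54, 55, 68, 82, 91, 97}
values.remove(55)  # {5, 54, 68, 82, 91, 97}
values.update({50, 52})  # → {5, 50, 52, 54, 68, 82, 91, 97}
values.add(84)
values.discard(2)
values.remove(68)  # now {5, 50, 52, 54, 82, 84, 91, 97}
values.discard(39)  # {5, 50, 52, 54, 82, 84, 91, 97}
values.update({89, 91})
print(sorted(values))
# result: [5, 50, 52, 54, 82, 84, 89, 91, 97]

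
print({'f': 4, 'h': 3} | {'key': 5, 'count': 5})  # {'f': 4, 'h': 3, 'key': 5, 'count': 5}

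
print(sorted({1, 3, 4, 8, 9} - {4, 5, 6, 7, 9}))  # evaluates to [1, 3, 8]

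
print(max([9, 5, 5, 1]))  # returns 9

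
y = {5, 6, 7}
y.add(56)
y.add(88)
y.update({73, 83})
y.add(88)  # {5, 6, 7, 56, 73, 83, 88}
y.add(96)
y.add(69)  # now {5, 6, 7, 56, 69, 73, 83, 88, 96}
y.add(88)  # {5, 6, 7, 56, 69, 73, 83, 88, 96}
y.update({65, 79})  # {5, 6, 7, 56, 65, 69, 73, 79, 83, 88, 96}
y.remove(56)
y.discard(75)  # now {5, 6, 7, 65, 69, 73, 79, 83, 88, 96}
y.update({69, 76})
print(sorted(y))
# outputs [5, 6, 7, 65, 69, 73, 76, 79, 83, 88, 96]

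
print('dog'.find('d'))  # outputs 0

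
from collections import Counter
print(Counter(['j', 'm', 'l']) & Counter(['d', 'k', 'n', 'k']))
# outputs Counter()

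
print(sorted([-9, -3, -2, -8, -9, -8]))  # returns [-9, -9, -8, -8, -3, -2]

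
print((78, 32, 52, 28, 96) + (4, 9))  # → (78, 32, 52, 28, 96, 4, 9)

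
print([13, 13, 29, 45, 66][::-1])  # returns [66, 45, 29, 13, 13]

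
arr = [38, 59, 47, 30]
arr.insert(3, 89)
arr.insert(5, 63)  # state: [38, 59, 47, 89, 30, 63]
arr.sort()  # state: [30, 38, 47, 59, 63, 89]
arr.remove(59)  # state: [30, 38, 47, 63, 89]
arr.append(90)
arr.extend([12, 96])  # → [30, 38, 47, 63, 89, 90, 12, 96]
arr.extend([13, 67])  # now [30, 38, 47, 63, 89, 90, 12, 96, 13, 67]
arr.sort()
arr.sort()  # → [12, 13, 30, 38, 47, 63, 67, 89, 90, 96]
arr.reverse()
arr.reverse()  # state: [12, 13, 30, 38, 47, 63, 67, 89, 90, 96]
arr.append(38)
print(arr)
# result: [12, 13, 30, 38, 47, 63, 67, 89, 90, 96, 38]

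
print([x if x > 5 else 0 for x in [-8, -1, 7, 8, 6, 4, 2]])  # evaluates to [0, 0, 7, 8, 6, 0, 0]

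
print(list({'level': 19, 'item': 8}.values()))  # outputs [19, 8]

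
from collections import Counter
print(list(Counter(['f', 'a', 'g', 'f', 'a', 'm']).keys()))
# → ['f', 'a', 'g', 'm']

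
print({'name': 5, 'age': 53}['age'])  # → 53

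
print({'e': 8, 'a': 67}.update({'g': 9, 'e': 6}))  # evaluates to None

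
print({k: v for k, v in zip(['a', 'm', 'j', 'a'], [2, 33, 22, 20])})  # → {'a': 20, 'm': 33, 'j': 22}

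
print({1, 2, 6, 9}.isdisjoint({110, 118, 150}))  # True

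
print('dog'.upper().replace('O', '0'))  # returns D0G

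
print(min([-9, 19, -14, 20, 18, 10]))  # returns -14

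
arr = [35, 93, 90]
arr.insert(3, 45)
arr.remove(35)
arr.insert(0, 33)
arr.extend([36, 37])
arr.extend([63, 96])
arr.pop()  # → 96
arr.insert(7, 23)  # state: [33, 93, 90, 45, 36, 37, 63, 23]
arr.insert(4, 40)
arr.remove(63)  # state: [33, 93, 90, 45, 40, 36, 37, 23]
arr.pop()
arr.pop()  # 37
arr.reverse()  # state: [36, 40, 45, 90, 93, 33]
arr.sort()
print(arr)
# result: [33, 36, 40, 45, 90, 93]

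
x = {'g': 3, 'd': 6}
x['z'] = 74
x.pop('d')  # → 6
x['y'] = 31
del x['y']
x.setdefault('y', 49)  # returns 49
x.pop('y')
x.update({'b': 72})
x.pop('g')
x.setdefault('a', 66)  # 66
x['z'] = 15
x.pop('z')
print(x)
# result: {'b': 72, 'a': 66}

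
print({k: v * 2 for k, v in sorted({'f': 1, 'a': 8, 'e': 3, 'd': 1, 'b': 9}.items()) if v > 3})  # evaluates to {'a': 16, 'b': 18}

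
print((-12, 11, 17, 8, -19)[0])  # -12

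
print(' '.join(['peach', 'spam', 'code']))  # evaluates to peach spam code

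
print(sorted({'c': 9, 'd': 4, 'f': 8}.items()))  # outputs [('c', 9), ('d', 4), ('f', 8)]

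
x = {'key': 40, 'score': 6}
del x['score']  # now {'key': 40}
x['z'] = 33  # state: {'key': 40, 'z': 33}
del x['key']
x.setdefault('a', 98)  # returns 98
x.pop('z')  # 33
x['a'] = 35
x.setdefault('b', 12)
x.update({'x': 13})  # {'a': 35, 'b': 12, 'x': 13}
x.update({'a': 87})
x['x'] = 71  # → {'a': 87, 'b': 12, 'x': 71}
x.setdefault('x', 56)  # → 71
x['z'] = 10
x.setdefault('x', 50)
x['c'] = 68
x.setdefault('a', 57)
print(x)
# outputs {'a': 87, 'b': 12, 'x': 71, 'z': 10, 'c': 68}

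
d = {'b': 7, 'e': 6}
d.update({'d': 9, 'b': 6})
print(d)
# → {'b': 6, 'e': 6, 'd': 9}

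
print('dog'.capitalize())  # Dog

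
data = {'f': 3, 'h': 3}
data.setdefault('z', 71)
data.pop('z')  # 71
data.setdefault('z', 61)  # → 61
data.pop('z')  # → 61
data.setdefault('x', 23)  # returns 23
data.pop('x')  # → 23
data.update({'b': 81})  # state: {'f': 3, 'h': 3, 'b': 81}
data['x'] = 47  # {'f': 3, 'h': 3, 'b': 81, 'x': 47}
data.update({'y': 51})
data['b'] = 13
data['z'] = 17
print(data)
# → {'f': 3, 'h': 3, 'b': 13, 'x': 47, 'y': 51, 'z': 17}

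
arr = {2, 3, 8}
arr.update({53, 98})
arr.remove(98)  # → {2, 3, 8, 53}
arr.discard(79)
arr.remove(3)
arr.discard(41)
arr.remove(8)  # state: {2, 53}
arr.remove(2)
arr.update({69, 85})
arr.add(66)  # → {53, 66, 69, 85}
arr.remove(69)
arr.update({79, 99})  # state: {53, 66, 79, 85, 99}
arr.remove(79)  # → {53, 66, 85, 99}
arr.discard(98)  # {53, 66, 85, 99}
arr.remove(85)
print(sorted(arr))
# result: [53, 66, 99]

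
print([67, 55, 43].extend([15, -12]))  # None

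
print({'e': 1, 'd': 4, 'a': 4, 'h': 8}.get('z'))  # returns None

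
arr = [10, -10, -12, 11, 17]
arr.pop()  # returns 17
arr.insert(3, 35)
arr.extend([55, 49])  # [10, -10, -12, 35, 11, 55, 49]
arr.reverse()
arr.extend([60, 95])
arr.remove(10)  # [49, 55, 11, 35, -12, -10, 60, 95]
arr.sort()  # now [-12, -10, 11, 35, 49, 55, 60, 95]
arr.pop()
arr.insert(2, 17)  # [-12, -10, 17, 11, 35, 49, 55, 60]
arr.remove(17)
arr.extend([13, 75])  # [-12, -10, 11, 35, 49, 55, 60, 13, 75]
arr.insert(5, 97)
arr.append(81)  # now [-12, -10, 11, 35, 49, 97, 55, 60, 13, 75, 81]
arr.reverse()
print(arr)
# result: [81, 75, 13, 60, 55, 97, 49, 35, 11, -10, -12]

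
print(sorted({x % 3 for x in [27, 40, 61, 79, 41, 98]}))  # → [0, 1, 2]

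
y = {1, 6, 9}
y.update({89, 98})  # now {1, 6, 9, 89, 98}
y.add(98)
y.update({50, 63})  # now {1, 6, 9, 50, 63, 89, 98}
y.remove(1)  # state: {6, 9, 50, 63, 89, 98}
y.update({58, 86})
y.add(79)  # {6, 9, 50, 58, 63, 79, 86, 89, 98}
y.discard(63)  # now {6, 9, 50, 58, 79, 86, 89, 98}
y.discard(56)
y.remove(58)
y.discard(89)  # {6, 9, 50, 79, 86, 98}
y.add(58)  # {6, 9, 50, 58, 79, 86, 98}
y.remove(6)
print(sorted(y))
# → [9, 50, 58, 79, 86, 98]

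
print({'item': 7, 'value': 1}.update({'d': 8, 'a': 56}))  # None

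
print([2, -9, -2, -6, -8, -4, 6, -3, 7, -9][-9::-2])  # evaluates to [-9]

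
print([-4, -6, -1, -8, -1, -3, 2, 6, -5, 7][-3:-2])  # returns [6]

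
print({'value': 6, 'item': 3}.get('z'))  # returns None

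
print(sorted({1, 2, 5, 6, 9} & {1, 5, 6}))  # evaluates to [1, 5, 6]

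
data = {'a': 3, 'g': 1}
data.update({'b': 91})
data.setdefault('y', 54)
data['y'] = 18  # {'a': 3, 'g': 1, 'b': 91, 'y': 18}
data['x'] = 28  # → {'a': 3, 'g': 1, 'b': 91, 'y': 18, 'x': 28}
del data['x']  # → {'a': 3, 'g': 1, 'b': 91, 'y': 18}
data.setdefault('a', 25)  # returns 3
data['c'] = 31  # {'a': 3, 'g': 1, 'b': 91, 'y': 18, 'c': 31}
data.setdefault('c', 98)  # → 31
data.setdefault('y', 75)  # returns 18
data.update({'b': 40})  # {'a': 3, 'g': 1, 'b': 40, 'y': 18, 'c': 31}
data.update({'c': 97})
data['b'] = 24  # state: {'a': 3, 'g': 1, 'b': 24, 'y': 18, 'c': 97}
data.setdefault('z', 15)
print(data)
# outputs {'a': 3, 'g': 1, 'b': 24, 'y': 18, 'c': 97, 'z': 15}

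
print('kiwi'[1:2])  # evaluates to i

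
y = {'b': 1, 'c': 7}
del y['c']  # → {'b': 1}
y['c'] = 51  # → {'b': 1, 'c': 51}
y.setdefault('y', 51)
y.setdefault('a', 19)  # 19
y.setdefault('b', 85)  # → 1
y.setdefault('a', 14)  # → 19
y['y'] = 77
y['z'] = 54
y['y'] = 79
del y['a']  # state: {'b': 1, 'c': 51, 'y': 79, 'z': 54}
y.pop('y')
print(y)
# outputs {'b': 1, 'c': 51, 'z': 54}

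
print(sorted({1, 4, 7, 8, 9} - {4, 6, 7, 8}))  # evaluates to [1, 9]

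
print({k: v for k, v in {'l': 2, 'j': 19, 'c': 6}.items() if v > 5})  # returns {'j': 19, 'c': 6}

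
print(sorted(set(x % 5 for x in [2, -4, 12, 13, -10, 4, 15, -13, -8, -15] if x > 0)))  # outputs [0, 2, 3, 4]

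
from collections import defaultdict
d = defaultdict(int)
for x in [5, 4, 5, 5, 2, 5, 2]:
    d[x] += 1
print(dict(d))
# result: {5: 4, 4: 1, 2: 2}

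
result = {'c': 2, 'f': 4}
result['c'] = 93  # {'c': 93, 'f': 4}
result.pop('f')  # 4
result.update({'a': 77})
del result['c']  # {'a': 77}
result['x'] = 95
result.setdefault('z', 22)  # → 22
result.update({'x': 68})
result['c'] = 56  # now {'a': 77, 'x': 68, 'z': 22, 'c': 56}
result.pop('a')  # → 77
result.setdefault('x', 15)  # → 68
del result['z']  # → {'x': 68, 'c': 56}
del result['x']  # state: {'c': 56}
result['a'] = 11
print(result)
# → {'c': 56, 'a': 11}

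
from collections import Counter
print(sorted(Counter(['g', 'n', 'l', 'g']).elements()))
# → ['g', 'g', 'l', 'n']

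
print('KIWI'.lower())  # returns kiwi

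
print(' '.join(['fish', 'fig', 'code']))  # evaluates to fish fig code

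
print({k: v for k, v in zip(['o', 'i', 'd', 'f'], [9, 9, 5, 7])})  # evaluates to {'o': 9, 'i': 9, 'd': 5, 'f': 7}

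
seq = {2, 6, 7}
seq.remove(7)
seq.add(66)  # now {2, 6, 66}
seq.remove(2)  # {6, 66}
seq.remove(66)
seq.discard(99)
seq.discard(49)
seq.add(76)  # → {6, 76}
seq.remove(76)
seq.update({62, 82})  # {6, 62, 82}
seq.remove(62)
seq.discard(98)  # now {6, 82}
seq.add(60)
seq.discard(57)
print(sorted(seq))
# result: [6, 60, 82]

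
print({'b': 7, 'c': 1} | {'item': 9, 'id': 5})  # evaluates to {'b': 7, 'c': 1, 'item': 9, 'id': 5}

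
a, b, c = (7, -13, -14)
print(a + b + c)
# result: -20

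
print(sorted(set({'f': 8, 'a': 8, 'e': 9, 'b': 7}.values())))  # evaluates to [7, 8, 9]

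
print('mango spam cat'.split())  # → ['mango', 'spam', 'cat']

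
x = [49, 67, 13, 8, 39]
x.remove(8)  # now [49, 67, 13, 39]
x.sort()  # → [13, 39, 49, 67]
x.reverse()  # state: [67, 49, 39, 13]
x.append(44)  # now [67, 49, 39, 13, 44]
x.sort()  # [13, 39, 44, 49, 67]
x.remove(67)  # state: [13, 39, 44, 49]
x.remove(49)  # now [13, 39, 44]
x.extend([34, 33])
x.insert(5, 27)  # [13, 39, 44, 34, 33, 27]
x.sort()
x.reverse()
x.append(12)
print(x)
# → [44, 39, 34, 33, 27, 13, 12]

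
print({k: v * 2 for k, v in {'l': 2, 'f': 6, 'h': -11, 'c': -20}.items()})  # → {'l': 4, 'f': 12, 'h': -22, 'c': -40}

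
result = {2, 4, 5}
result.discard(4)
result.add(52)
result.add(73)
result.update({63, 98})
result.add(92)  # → {2, 5, 52, 63, 73, 92, 98}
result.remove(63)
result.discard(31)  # {2, 5, 52, 73, 92, 98}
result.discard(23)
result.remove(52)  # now {2, 5, 73, 92, 98}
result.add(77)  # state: {2, 5, 73, 77, 92, 98}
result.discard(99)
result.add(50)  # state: {2, 5, 50, 73, 77, 92, 98}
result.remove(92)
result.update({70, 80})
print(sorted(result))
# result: [2, 5, 50, 70, 73, 77, 80, 98]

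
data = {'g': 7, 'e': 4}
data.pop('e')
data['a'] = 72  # {'g': 7, 'a': 72}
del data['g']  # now {'a': 72}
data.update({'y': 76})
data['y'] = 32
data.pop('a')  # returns 72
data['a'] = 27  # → {'y': 32, 'a': 27}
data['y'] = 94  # {'y': 94, 'a': 27}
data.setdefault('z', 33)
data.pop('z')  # 33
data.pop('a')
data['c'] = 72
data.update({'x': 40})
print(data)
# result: {'y': 94, 'c': 72, 'x': 40}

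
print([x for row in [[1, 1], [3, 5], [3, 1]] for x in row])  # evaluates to [1, 1, 3, 5, 3, 1]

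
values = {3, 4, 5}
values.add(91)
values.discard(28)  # {3, 4, 5, 91}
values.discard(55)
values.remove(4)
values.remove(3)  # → {5, 91}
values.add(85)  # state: {5, 85, 91}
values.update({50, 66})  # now {5, 50, 66, 85, 91}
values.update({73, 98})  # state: {5, 50, 66, 73, 85, 91, 98}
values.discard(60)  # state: {5, 50, 66, 73, 85, 91, 98}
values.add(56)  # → {5, 50, 56, 66, 73, 85, 91, 98}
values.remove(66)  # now {5, 50, 56, 73, 85, 91, 98}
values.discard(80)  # {5, 50, 56, 73, 85, 91, 98}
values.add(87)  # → {5, 50, 56, 73, 85, 87, 91, 98}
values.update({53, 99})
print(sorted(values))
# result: [5, 50, 53, 56, 73, 85, 87, 91, 98, 99]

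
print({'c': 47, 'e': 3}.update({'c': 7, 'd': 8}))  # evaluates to None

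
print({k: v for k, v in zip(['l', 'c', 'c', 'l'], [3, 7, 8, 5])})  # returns {'l': 5, 'c': 8}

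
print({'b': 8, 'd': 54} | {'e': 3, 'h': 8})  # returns {'b': 8, 'd': 54, 'e': 3, 'h': 8}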